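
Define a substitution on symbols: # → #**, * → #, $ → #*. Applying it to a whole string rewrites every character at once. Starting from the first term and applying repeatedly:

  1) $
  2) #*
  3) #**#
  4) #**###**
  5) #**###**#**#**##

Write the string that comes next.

#**###**#**#**###**###**###**#**

Applying the rule to each of the 16 symbols of #**###**#**#**## gives the pieces #** # # #** #** #** # # #** # # #** # # #** #**, which concatenate to the answer.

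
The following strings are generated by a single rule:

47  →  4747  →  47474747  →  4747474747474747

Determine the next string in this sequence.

47474747474747474747474747474747

s(k+1) = s(k)·s(k) — each term doubles the last.
One more doubling of 4747474747474747 gives the answer.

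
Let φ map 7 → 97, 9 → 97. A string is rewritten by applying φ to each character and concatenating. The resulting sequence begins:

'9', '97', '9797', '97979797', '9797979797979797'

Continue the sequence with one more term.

φ(9797979797979797) expands symbol-by-symbol to 97 97 97 97 97 97 97 97 97 97 97 97 97 97 97 97; joining the 16 pieces gives the next term.

97979797979797979797979797979797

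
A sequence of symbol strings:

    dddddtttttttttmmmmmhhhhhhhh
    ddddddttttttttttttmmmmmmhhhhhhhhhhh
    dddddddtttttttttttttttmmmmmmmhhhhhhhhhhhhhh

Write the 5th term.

Reading off run lengths: d runs 5, 6, 7; t runs 9, 12, 15; m runs 5, 6, 7; h runs 8, 11, 14 — each is linear in n, where the shown terms are n = 3, 4, 5.
For term 5, n = 7, so the run lengths are 9, 21, 9, 20.

dddddddddtttttttttttttttttttttmmmmmmmmmhhhhhhhhhhhhhhhhhhhh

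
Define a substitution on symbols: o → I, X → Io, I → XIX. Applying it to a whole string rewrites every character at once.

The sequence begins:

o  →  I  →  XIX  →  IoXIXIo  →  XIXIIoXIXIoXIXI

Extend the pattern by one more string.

IoXIXIoXIXXIXIIoXIXIoXIXIIoXIXIoXIX

Applying the rule to each of the 15 symbols of XIXIIoXIXIoXIXI gives the pieces Io XIX Io XIX XIX I Io XIX Io XIX I Io XIX Io XIX, which concatenate to the answer.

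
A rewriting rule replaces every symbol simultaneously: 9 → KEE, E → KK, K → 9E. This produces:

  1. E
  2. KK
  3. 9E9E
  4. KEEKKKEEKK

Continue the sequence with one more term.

Apply φ to KEEKKKEEKK symbol by symbol: K→9E, E→KK, E→KK, K→9E, K→9E, K→9E, E→KK, E→KK, K→9E, K→9E; joined: 9E KK KK 9E 9E 9E KK KK 9E 9E.

9EKKKK9E9E9EKKKK9E9E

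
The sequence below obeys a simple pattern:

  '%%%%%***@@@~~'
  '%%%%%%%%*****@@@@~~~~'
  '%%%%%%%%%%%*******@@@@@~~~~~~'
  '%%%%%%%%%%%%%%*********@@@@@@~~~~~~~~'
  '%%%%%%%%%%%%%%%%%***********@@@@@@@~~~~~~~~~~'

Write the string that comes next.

Each string has the form %^{3n+2} *^{2n+1} @^{n+2} ~^{2n} (n = 1, 2, …).
For the next term, n = 6, so the run lengths are 20, 13, 8, 12.

%%%%%%%%%%%%%%%%%%%%*************@@@@@@@@~~~~~~~~~~~~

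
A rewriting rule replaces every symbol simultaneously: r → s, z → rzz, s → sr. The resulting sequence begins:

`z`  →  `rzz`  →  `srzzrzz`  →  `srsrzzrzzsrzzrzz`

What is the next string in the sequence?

srssrsrzzrzzsrzzrzzsrsrzzrzzsrzzrzz

φ(srsrzzrzzsrzzrzz) expands symbol-by-symbol to sr s sr s rzz rzz s rzz rzz sr s rzz rzz s rzz rzz; joining the 16 pieces gives the next term.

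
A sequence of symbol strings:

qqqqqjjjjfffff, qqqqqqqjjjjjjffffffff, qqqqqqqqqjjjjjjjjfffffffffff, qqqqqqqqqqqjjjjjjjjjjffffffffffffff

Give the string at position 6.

qqqqqqqqqqqqqqqjjjjjjjjjjjjjjffffffffffffffffffff

Each string has the form q^{2n+1} j^{2n} f^{3n-1}, where the shown terms are n = 2, 3, 4, 5.
At n = 7 the blocks have lengths 15, 14, 20.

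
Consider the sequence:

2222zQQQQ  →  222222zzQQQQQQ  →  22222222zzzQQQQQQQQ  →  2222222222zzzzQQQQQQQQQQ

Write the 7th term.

Each string has the form 2^{2n} z^{n-1} Q^{2n}, where the shown terms are n = 2, 3, 4, 5.
At n = 8 the blocks have lengths 16, 7, 16.

2222222222222222zzzzzzzQQQQQQQQQQQQQQQQ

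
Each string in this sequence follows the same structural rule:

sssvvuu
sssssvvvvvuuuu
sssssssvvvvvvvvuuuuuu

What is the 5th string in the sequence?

Each string has the form s^{2n+1} v^{3n-1} u^{2n} (n = 1, 2, …).
For term 5, n = 5, so the run lengths are 11, 14, 10.

sssssssssssvvvvvvvvvvvvvvuuuuuuuuuu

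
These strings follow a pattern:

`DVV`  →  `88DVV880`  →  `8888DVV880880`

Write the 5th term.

88888888DVV880880880880

Each term wraps the previous one in 88 on the left and 880 on the right.
From 8888DVV880880, 2 further steps: 8888DVV880880 → 888888DVV880880880 → (answer).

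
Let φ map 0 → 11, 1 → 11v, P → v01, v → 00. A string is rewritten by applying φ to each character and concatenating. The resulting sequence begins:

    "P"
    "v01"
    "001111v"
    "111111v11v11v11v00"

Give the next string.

Rewriting the 18 symbols of 111111v11v11v11v00 one by one yields 11v 11v 11v 11v 11v 11v 00 11v 11v 00 11v 11v 00 11v 11v 00 11 11; concatenated:

11v11v11v11v11v11v0011v11v0011v11v0011v11v001111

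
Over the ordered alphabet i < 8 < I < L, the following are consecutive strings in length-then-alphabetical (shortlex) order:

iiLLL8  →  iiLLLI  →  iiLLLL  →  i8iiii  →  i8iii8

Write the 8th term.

Advancing 3 positions from i8iii8 through i8iii8 → i8iiiI → i8iiiL reaches term 8.

i8ii8i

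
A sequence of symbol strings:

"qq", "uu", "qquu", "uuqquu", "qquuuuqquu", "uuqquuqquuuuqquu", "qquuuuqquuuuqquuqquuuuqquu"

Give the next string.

uuqquuqquuuuqquuqquuuuqquuuuqquuqquuuuqquu

Each term (from the third on) is the two preceding terms concatenated in order: term 3 = qq·uu = qquu.
So term 8 is uuqquuqquuuuqquu·qquuuuqquuuuqquuqquuuuqquu.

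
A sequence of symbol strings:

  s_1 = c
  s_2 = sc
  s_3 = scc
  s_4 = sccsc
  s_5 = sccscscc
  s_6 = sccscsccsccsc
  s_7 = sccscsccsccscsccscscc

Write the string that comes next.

Each term (from the third on) is the previous term followed by the one before it: term 3 = sc·c = scc.
Continuing: sccscsccsccscsccscscc · sccscsccsccsc gives term 8.

sccscsccsccscsccscsccsccscsccsccsc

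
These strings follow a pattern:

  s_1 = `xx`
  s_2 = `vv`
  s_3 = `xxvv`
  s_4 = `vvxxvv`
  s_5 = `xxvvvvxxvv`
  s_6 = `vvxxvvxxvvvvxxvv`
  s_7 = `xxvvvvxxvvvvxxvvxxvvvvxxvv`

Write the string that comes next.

vvxxvvxxvvvvxxvvxxvvvvxxvvvvxxvvxxvvvvxxvv

This is a Fibonacci-style word recurrence s(k) = s(k−2)·s(k−1): e.g. xx·vv = xxvv.
So term 8 is vvxxvvxxvvvvxxvv·xxvvvvxxvvvvxxvvxxvvvvxxvv.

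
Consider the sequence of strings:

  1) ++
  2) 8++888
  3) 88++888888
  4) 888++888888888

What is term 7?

888888++888888888888888888

s(k+1) = 8·s(k)·888, so each term gains 8 as a prefix and 888 as a suffix.
From 888++888888888, 3 further steps: 888++888888888 → 8888++888888888888 → 88888++888888888888888 → (answer).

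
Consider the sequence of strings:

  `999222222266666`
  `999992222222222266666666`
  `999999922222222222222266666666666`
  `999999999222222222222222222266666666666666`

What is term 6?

Reading off run lengths: 9 runs 3, 5, 7, 9; 2 runs 7, 11, 15, 19; 6 runs 5, 8, 11, 14 — each is linear in n, where the shown terms are n = 2, 3, 4, 5.
Setting n = 7 gives 13, 27, 20 characters in each block.

999999999999922222222222222222222222222266666666666666666666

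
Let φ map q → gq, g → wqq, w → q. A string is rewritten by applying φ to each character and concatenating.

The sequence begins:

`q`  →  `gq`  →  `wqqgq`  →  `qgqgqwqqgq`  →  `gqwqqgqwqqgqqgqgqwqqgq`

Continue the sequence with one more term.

wqqgqqgqgqwqqgqqgqgqwqqgqgqwqqgqwqqgqqgqgqwqqgq

Applying the rule to each of the 22 symbols of gqwqqgqwqqgqqgqgqwqqgq gives the pieces wqq gq q gq gq wqq gq q gq gq wqq gq gq wqq gq wqq gq q gq gq wqq gq, which concatenate to the answer.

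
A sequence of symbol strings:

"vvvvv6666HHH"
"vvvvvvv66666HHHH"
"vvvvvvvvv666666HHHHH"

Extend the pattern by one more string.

vvvvvvvvvvv6666666HHHHHH

Reading off run lengths: v runs 5, 7, 9; 6 runs 4, 5, 6; H runs 3, 4, 5 — each is linear in n, where the shown terms are n = 3, 4, 5.
At n = 6 the blocks have lengths 11, 7, 6.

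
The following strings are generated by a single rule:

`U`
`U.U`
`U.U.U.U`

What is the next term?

U.U.U.U.U.U.U.U

s(k+1) = s(k)·.·s(k) — each term doubles the last with '.' between the halves.
One more doubling of U.U.U.U gives the answer.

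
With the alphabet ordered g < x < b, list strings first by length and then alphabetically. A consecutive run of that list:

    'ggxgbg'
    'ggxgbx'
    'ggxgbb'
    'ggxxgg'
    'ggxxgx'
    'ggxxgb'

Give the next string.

ggxxxg

Treat ggxxgb as a base-3 numeral over the given alphabet and add one, carrying through any trailing b's.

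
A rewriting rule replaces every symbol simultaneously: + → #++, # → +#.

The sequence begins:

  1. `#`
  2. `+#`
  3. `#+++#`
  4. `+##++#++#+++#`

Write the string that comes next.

#+++#+##++#+++##++#+++##++#++#+++#

φ(+##++#++#+++#) expands symbol-by-symbol to #++ +# +# #++ #++ +# #++ #++ +# #++ #++ #++ +#; joining the 13 pieces gives the next term.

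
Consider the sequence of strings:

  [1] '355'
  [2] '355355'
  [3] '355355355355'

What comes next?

Each string is two copies of the previous one concatenated.
Doubling 355355355355:

355355355355355355355355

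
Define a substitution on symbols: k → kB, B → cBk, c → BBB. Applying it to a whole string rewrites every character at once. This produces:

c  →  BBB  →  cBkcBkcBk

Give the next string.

Expanding cBkcBkcBk: c→BBB, B→cBk, k→kB, c→BBB, B→cBk, k→kB, c→BBB, B→cBk, k→kB. Concatenated: BBB cBk kB BBB cBk kB BBB cBk kB.

BBBcBkkBBBBcBkkBBBBcBkkB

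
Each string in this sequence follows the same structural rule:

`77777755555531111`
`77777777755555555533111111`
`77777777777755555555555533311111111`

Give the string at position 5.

Each string has the form 7^{3n} 5^{3n} 3^{n-1} 1^{2n}, where the shown terms are n = 2, 3, 4.
Setting n = 6 gives 18, 18, 5, 12 characters in each block.

77777777777777777755555555555555555533333111111111111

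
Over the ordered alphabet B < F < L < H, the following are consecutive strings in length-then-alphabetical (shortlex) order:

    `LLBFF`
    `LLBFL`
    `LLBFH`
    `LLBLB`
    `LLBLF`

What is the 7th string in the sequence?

LLBLH

Stepping forward 2 times from LLBLF: LLBLF → LLBLL, then the target.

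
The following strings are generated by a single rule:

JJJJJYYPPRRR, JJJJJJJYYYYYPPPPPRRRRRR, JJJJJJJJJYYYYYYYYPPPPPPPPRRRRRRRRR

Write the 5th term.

Term n consists of 2n+3 J's, followed by 3n-1 Y's, followed by 3n-1 P's, followed by 3n R's (n = 1, 2, …).
At n = 5 the blocks have lengths 13, 14, 14, 15.

JJJJJJJJJJJJJYYYYYYYYYYYYYYPPPPPPPPPPPPPPRRRRRRRRRRRRRRR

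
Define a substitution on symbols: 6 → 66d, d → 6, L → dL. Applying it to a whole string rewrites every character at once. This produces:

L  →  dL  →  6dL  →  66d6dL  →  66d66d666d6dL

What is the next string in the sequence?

Replace each of the 13 characters of 66d66d666d6dL in place — 66d 66d 6 66d 66d 6 66d 66d 66d 6 66d 6 dL — and concatenate.

66d66d666d66d666d66d66d666d6dL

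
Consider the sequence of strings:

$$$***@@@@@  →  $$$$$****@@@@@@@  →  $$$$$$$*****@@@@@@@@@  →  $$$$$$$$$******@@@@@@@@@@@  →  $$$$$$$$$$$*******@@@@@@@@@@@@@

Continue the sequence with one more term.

$$$$$$$$$$$$$********@@@@@@@@@@@@@@@

Term n consists of 2n-1 $'s, followed by n+1 *'s, followed by 2n+1 @'s, where the shown terms are n = 2, 3, 4, 5, 6.
For the next term, n = 7, so the run lengths are 13, 8, 15.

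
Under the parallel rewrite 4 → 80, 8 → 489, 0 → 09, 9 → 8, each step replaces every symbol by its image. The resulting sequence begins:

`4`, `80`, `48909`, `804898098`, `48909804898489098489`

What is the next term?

Applying the rule to each of the 20 symbols of 48909804898489098489 gives the pieces 80 489 8 09 8 489 09 80 489 8 489 80 489 8 09 8 489 80 489 8, which concatenate to the answer.

80489809848909804898489804898098489804898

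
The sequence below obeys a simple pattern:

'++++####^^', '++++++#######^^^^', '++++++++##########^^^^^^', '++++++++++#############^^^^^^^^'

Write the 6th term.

++++++++++++++###################^^^^^^^^^^^^

Term n consists of 2n+2 +'s, followed by 3n+1 #'s, followed by 2n ^'s (n = 1, 2, …).
Setting n = 6 gives 14, 19, 12 characters in each block.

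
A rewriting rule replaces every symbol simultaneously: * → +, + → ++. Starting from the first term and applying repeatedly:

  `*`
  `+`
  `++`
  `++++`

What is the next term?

Expanding ++++: +→++, +→++, +→++, +→++. Concatenated: ++ ++ ++ ++.

++++++++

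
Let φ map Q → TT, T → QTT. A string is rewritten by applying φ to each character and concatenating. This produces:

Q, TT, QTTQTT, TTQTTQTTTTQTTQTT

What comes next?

φ(TTQTTQTTTTQTTQTT) expands symbol-by-symbol to QTT QTT TT QTT QTT TT QTT QTT QTT QTT TT QTT QTT TT QTT QTT; joining the 16 pieces gives the next term.

QTTQTTTTQTTQTTTTQTTQTTQTTQTTTTQTTQTTTTQTTQTT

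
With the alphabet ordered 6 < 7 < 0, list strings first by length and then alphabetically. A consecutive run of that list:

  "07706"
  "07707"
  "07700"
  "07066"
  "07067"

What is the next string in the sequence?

07060

Treat 07067 as a base-3 numeral over the given alphabet and add one, carrying through any trailing 0's.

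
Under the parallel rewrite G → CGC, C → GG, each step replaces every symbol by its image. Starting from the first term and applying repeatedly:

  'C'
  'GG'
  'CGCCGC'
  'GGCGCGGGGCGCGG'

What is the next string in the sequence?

Rewriting the 14 symbols of GGCGCGGGGCGCGG one by one yields CGC CGC GG CGC GG CGC CGC CGC CGC GG CGC GG CGC CGC; concatenated:

CGCCGCGGCGCGGCGCCGCCGCCGCGGCGCGGCGCCGC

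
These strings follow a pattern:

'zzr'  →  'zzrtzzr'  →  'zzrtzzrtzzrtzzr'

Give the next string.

s(k+1) = s(k)·t·s(k) — each term doubles the last with 't' between the halves.
Doubling zzrtzzrtzzrtzzr with 't' between the halves:

zzrtzzrtzzrtzzrtzzrtzzrtzzrtzzr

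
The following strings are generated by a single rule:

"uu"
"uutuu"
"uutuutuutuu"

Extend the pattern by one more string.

Every step duplicates the string with 't' between the halves.
So the next term is two copies of uutuutuutuu with 't' between the halves.

uutuutuutuutuutuutuutuu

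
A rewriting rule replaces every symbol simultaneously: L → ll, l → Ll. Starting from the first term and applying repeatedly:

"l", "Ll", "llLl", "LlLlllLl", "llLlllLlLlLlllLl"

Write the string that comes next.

φ(llLlllLlLlLlllLl) expands symbol-by-symbol to Ll Ll ll Ll Ll Ll ll Ll ll Ll ll Ll Ll Ll ll Ll; joining the 16 pieces gives the next term.

LlLlllLlLlLlllLlllLlllLlLlLlllLl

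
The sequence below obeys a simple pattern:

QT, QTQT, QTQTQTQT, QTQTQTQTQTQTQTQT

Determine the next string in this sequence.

QTQTQTQTQTQTQTQTQTQTQTQTQTQTQTQT

s(k+1) = s(k)·s(k) — each term doubles the last.
One more doubling of QTQTQTQTQTQTQTQT gives the answer.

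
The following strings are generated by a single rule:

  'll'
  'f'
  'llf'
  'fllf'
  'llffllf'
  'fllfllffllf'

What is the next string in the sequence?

This is a Fibonacci-style word recurrence s(k) = s(k−2)·s(k−1): e.g. ll·f = llf.
Continuing: llffllf · fllfllffllf gives term 7.

llffllffllfllffllf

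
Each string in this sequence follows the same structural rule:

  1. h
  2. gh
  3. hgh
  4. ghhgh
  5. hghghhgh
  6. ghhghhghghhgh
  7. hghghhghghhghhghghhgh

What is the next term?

This is a Fibonacci-style word recurrence s(k) = s(k−2)·s(k−1): e.g. h·gh = hgh.
The next term joins ghhghhghghhgh and hghghhghghhghhghghhgh.

ghhghhghghhghhghghhghghhghhghghhgh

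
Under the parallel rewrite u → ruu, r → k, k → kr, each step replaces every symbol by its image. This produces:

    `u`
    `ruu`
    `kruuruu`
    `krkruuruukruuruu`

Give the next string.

krkkrkruuruukruuruukrkruuruukruuruu

Replace each of the 16 characters of krkruuruukruuruu in place — kr k kr k ruu ruu k ruu ruu kr k ruu ruu k ruu ruu — and concatenate.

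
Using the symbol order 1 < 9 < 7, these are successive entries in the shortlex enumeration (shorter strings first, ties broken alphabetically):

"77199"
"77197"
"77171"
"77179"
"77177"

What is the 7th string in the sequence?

77919

Continuing the enumeration 2 steps past 77177: 77177 → 77911 → (answer).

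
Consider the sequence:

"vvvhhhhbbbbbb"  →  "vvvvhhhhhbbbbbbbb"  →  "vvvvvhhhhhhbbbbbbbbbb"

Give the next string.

vvvvvvhhhhhhhbbbbbbbbbbbb

Each string has the form v^{n+1} h^{n+2} b^{2n+2}, where the shown terms are n = 2, 3, 4.
At n = 5 the blocks have lengths 6, 7, 12.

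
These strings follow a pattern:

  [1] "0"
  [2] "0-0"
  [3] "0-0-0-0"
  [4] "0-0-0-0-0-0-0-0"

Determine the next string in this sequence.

0-0-0-0-0-0-0-0-0-0-0-0-0-0-0-0

Each string is two copies of the previous one joined by '-'.
So the next term is two copies of 0-0-0-0-0-0-0-0 with '-' between the halves.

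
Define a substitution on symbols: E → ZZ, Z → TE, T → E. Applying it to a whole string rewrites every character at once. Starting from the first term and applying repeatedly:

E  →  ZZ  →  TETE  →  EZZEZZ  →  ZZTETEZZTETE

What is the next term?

TETEEZZEZZTETEEZZEZZ

Apply φ to ZZTETEZZTETE symbol by symbol: Z→TE, Z→TE, T→E, E→ZZ, T→E, E→ZZ, Z→TE, Z→TE, T→E, E→ZZ, T→E, E→ZZ; joined: TE TE E ZZ E ZZ TE TE E ZZ E ZZ.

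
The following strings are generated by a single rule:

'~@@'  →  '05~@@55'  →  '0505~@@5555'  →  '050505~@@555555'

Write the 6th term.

Each term wraps the previous one in 05 on the left and 55 on the right.
From 050505~@@555555, 2 further steps: 050505~@@555555 → 05050505~@@55555555 → (answer).

0505050505~@@5555555555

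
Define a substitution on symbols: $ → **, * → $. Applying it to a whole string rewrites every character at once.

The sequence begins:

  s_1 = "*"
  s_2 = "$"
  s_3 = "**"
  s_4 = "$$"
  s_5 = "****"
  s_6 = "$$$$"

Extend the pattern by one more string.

********

Rewriting each symbol of $$$$: $→**, $→**, $→**, $→**, which concatenates to ** ** ** **.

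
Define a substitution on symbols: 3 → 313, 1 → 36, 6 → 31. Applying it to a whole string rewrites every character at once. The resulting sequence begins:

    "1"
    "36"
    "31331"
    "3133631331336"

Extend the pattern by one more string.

3133631331331313363133133631331331

Replace each of the 13 characters of 3133631331336 in place — 313 36 313 313 31 313 36 313 313 36 313 313 31 — and concatenate.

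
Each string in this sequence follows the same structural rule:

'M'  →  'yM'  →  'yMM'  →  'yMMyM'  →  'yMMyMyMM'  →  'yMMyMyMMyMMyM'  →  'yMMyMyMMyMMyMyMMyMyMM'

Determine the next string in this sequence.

yMMyMyMMyMMyMyMMyMyMMyMMyMyMMyMMyM

Each term (from the third on) is the previous term followed by the one before it: term 3 = yM·M = yMM.
Continuing: yMMyMyMMyMMyMyMMyMyMM · yMMyMyMMyMMyM gives term 8.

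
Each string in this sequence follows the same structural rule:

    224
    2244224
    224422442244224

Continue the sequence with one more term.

Every step duplicates the string with '4' between the halves.
Doubling 224422442244224 with '4' between the halves:

2244224422442244224422442244224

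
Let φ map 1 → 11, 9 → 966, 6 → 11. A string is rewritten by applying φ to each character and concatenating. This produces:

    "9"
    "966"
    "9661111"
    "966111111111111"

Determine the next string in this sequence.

Rewriting the 15 symbols of 966111111111111 one by one yields 966 11 11 11 11 11 11 11 11 11 11 11 11 11 11; concatenated:

9661111111111111111111111111111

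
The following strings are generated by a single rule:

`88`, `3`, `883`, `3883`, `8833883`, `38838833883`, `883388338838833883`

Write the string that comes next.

38838833883883388338838833883

From term 3 onward, concatenate the second-to-last term with the last: 88·3 = 883, 3·883 = 3883, …
Continuing: 38838833883 · 883388338838833883 gives term 8.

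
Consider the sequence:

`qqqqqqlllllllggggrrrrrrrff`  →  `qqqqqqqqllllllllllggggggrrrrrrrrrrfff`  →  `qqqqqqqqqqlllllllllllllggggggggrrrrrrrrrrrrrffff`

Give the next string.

Term n consists of 2n+2 q's, followed by 3n+1 l's, followed by 2n g's, followed by 3n+1 r's, followed by n f's, where the shown terms are n = 2, 3, 4.
Setting n = 5 gives 12, 16, 10, 16, 5 characters in each block.

qqqqqqqqqqqqllllllllllllllllggggggggggrrrrrrrrrrrrrrrrfffff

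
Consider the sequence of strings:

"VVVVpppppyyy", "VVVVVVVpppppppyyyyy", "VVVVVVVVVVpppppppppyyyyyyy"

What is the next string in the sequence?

VVVVVVVVVVVVVpppppppppppyyyyyyyyy

Reading off run lengths: V runs 4, 7, 10; p runs 5, 7, 9; y runs 3, 5, 7 — each is linear in n, where the shown terms are n = 2, 3, 4.
Setting n = 5 gives 13, 11, 9 characters in each block.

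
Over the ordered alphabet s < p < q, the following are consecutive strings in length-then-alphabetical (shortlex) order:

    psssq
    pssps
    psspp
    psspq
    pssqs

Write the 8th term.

Advancing 3 positions from pssqs through pssqs → pssqp → pssqq reaches term 8.

pspss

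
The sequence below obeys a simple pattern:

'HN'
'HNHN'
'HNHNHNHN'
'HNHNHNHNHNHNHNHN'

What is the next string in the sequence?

Every step duplicates the string.
Doubling HNHNHNHNHNHNHNHN:

HNHNHNHNHNHNHNHNHNHNHNHNHNHNHNHN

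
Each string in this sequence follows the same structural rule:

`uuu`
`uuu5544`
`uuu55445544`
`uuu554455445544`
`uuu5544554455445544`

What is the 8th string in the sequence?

uuu5544554455445544554455445544

Each term is the previous one with 5544 appended.
From uuu5544554455445544, 3 further steps: uuu5544554455445544 → uuu55445544554455445544 → uuu554455445544554455445544 → (answer).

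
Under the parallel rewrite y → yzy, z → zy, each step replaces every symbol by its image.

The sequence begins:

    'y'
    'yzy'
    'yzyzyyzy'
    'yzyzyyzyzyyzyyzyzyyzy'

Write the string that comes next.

Rewriting the 21 symbols of yzyzyyzyzyyzyyzyzyyzy one by one yields yzy zy yzy zy yzy yzy zy yzy zy yzy yzy zy yzy yzy zy yzy zy yzy yzy zy yzy; concatenated:

yzyzyyzyzyyzyyzyzyyzyzyyzyyzyzyyzyyzyzyyzyzyyzyyzyzyyzy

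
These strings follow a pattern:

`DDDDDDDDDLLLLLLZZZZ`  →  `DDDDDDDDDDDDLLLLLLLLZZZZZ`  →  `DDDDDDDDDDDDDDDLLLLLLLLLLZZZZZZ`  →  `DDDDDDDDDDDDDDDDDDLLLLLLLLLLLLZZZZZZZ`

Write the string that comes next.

DDDDDDDDDDDDDDDDDDDDDLLLLLLLLLLLLLLZZZZZZZZ

Reading off run lengths: D runs 9, 12, 15, 18; L runs 6, 8, 10, 12; Z runs 4, 5, 6, 7 — each is linear in n, where the shown terms are n = 2, 3, 4, 5.
Setting n = 6 gives 21, 14, 8 characters in each block.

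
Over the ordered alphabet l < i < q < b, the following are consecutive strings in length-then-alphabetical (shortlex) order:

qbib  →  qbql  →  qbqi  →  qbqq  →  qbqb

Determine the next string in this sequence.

Find the rightmost character of qbqb below b, bump it to the next letter, and reset everything to its right to l.

qbbl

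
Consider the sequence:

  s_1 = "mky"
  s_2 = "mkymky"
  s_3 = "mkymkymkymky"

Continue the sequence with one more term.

mkymkymkymkymkymkymkymky

s(k+1) = s(k)·s(k) — each term doubles the last.
One more doubling of mkymkymkymky gives the answer.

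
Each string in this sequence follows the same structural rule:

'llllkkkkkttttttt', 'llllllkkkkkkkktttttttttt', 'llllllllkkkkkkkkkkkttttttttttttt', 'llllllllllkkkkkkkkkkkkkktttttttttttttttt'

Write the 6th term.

The n-th term is 2n l's then 3n-1 k's then 3n+1 t's, where the shown terms are n = 2, 3, 4, 5.
At n = 7 the blocks have lengths 14, 20, 22.

llllllllllllllkkkkkkkkkkkkkkkkkkkktttttttttttttttttttttt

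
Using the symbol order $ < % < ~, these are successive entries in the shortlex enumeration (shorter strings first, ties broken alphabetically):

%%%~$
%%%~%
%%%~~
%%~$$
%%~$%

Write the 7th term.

%%~%$

Stepping forward 2 times from %%~$%: %%~$% → %%~$~, then the target.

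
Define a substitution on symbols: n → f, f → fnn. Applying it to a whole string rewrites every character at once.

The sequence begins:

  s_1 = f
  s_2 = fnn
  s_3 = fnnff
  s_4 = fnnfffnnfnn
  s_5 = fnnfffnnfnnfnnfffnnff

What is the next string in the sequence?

fnnfffnnfnnfnnfffnnfffnnfffnnfnnfnnfffnnfnn

Applying the rule to each of the 21 symbols of fnnfffnnfnnfnnfffnnff gives the pieces fnn f f fnn fnn fnn f f fnn f f fnn f f fnn fnn fnn f f fnn fnn, which concatenate to the answer.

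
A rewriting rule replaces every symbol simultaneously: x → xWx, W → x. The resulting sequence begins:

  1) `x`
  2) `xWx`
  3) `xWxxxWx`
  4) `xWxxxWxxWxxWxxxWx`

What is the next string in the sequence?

Applying the rule to each of the 17 symbols of xWxxxWxxWxxWxxxWx gives the pieces xWx x xWx xWx xWx x xWx xWx x xWx xWx x xWx xWx xWx x xWx, which concatenate to the answer.

xWxxxWxxWxxWxxxWxxWxxxWxxWxxxWxxWxxWxxxWx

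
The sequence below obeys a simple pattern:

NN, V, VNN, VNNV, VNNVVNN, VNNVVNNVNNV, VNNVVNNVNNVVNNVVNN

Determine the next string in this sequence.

VNNVVNNVNNVVNNVVNNVNNVVNNVNNV

This is a Fibonacci-style word recurrence s(k) = s(k−1)·s(k−2): e.g. V·NN = VNN.
So term 8 is VNNVVNNVNNVVNNVVNN·VNNVVNNVNNV.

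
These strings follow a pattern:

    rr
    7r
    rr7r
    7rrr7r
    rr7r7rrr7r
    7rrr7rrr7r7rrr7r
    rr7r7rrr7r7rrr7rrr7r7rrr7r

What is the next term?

From term 3 onward, concatenate the second-to-last term with the last: rr·7r = rr7r, 7r·rr7r = 7rrr7r, …
The next term joins 7rrr7rrr7r7rrr7r and rr7r7rrr7r7rrr7rrr7r7rrr7r.

7rrr7rrr7r7rrr7rrr7r7rrr7r7rrr7rrr7r7rrr7r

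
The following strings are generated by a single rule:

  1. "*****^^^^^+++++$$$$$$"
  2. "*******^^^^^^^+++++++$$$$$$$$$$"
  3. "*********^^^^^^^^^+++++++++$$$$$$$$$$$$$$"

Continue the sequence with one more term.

The n-th term is 2n+3 *'s then 2n+3 ^'s then 2n+3 +'s then 4n+2 $'s (n = 1, 2, …).
Setting n = 4 gives 11, 11, 11, 18 characters in each block.

***********^^^^^^^^^^^+++++++++++$$$$$$$$$$$$$$$$$$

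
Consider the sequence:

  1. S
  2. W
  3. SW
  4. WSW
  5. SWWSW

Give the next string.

WSWSWWSW

Each term (from the third on) is the two preceding terms concatenated in order: term 3 = S·W = SW.
The next term joins WSW and SWWSW.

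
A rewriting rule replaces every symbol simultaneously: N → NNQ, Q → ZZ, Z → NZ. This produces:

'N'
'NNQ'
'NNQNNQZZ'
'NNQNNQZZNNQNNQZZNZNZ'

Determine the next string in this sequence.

Applying the rule to each of the 20 symbols of NNQNNQZZNNQNNQZZNZNZ gives the pieces NNQ NNQ ZZ NNQ NNQ ZZ NZ NZ NNQ NNQ ZZ NNQ NNQ ZZ NZ NZ NNQ NZ NNQ NZ, which concatenate to the answer.

NNQNNQZZNNQNNQZZNZNZNNQNNQZZNNQNNQZZNZNZNNQNZNNQNZ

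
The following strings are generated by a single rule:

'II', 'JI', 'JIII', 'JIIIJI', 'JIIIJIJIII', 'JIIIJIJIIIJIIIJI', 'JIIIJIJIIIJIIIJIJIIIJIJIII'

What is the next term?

This is a Fibonacci-style word recurrence s(k) = s(k−1)·s(k−2): e.g. JI·II = JIII.
The next term joins JIIIJIJIIIJIIIJIJIIIJIJIII and JIIIJIJIIIJIIIJI.

JIIIJIJIIIJIIIJIJIIIJIJIIIJIIIJIJIIIJIIIJI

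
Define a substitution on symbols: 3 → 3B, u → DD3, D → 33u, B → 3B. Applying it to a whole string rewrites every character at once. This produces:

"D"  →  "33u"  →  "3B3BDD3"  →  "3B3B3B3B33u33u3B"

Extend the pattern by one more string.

Rewriting the 16 symbols of 3B3B3B3B33u33u3B one by one yields 3B 3B 3B 3B 3B 3B 3B 3B 3B 3B DD3 3B 3B DD3 3B 3B; concatenated:

3B3B3B3B3B3B3B3B3B3BDD33B3BDD33B3B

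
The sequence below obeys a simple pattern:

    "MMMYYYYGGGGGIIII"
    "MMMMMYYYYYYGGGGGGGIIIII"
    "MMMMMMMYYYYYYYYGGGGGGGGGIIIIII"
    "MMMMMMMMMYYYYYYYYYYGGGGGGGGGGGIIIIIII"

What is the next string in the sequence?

MMMMMMMMMMMYYYYYYYYYYYYGGGGGGGGGGGGGIIIIIIII

The n-th term is 2n-1 M's then 2n Y's then 2n+1 G's then n+2 I's, where the shown terms are n = 2, 3, 4, 5.
At n = 6 the blocks have lengths 11, 12, 13, 8.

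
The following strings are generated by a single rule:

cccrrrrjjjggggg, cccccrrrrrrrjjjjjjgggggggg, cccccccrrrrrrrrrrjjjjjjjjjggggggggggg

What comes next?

cccccccccrrrrrrrrrrrrrjjjjjjjjjjjjgggggggggggggg

The n-th term is 2n+1 c's then 3n+1 r's then 3n j's then 3n+2 g's (n = 1, 2, …).
At n = 4 the blocks have lengths 9, 13, 12, 14.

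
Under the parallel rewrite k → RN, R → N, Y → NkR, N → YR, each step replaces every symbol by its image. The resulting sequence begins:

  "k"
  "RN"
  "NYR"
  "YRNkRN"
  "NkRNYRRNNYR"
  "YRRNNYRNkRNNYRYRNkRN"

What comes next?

Applying the rule to each of the 20 symbols of YRRNNYRNkRNNYRYRNkRN gives the pieces NkR N N YR YR NkR N YR RN N YR YR NkR N NkR N YR RN N YR, which concatenate to the answer.

NkRNNYRYRNkRNYRRNNYRYRNkRNNkRNYRRNNYR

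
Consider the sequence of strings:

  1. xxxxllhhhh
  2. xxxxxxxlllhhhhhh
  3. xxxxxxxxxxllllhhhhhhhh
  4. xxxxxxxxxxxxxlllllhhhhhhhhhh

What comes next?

Term n consists of 3n+1 x's, followed by n+1 l's, followed by 2n+2 h's (n = 1, 2, …).
At n = 5 the blocks have lengths 16, 6, 12.

xxxxxxxxxxxxxxxxllllllhhhhhhhhhhhh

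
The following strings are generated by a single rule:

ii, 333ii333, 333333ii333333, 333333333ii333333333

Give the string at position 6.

s(k+1) = 333·s(k)·333, so each term gains 333 as a prefix and 333 as a suffix.
From 333333333ii333333333, 2 further steps: 333333333ii333333333 → 333333333333ii333333333333 → (answer).

333333333333333ii333333333333333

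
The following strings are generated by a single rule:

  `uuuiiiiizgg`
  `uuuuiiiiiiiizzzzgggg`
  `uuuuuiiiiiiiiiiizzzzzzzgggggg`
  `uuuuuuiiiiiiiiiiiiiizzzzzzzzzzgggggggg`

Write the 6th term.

The n-th term is n+2 u's then 3n+2 i's then 3n-2 z's then 2n g's (n = 1, 2, …).
At n = 6 the blocks have lengths 8, 20, 16, 12.

uuuuuuuuiiiiiiiiiiiiiiiiiiiizzzzzzzzzzzzzzzzgggggggggggg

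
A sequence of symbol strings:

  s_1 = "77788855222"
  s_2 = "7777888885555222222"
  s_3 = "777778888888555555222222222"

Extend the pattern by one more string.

Term n consists of n+2 7's, followed by 2n+1 8's, followed by 2n 5's, followed by 3n 2's (n = 1, 2, …).
At n = 4 the blocks have lengths 6, 9, 8, 12.

77777788888888855555555222222222222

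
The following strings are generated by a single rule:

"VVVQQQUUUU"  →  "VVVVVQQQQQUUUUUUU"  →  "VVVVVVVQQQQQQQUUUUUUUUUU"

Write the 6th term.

VVVVVVVVVVVVVQQQQQQQQQQQQQUUUUUUUUUUUUUUUUUUU

The n-th term is 2n+1 V's then 2n+1 Q's then 3n+1 U's (n = 1, 2, …).
For term 6, n = 6, so the run lengths are 13, 13, 19.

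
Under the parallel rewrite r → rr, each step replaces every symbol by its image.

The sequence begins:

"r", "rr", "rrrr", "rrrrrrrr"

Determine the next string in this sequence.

rrrrrrrrrrrrrrrr

Expanding rrrrrrrr: r→rr, r→rr, r→rr, r→rr, r→rr, r→rr, r→rr, r→rr. Concatenated: rr rr rr rr rr rr rr rr.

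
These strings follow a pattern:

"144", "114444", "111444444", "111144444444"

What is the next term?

Reading off run lengths: 1 runs 1, 2, 3, 4; 4 runs 2, 4, 6, 8 — each is linear in n (n = 1, 2, …).
For the next term, n = 5, so the run lengths are 5, 10.

111114444444444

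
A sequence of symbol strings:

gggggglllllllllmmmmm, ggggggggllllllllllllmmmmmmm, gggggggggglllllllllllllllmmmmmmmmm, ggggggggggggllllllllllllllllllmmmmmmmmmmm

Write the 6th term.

ggggggggggggggggllllllllllllllllllllllllmmmmmmmmmmmmmmm

The n-th term is 2n g's then 3n l's then 2n-1 m's, where the shown terms are n = 3, 4, 5, 6.
For term 6, n = 8, so the run lengths are 16, 24, 15.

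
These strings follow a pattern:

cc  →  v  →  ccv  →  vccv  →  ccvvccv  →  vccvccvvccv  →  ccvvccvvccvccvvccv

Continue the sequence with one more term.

vccvccvvccvccvvccvvccvccvvccv

From term 3 onward, concatenate the second-to-last term with the last: cc·v = ccv, v·ccv = vccv, …
Continuing: vccvccvvccv · ccvvccvvccvccvvccv gives term 8.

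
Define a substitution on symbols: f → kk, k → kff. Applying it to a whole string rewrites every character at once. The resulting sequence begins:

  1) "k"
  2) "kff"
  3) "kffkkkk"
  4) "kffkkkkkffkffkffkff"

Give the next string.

Applying the rule to each of the 19 symbols of kffkkkkkffkffkffkff gives the pieces kff kk kk kff kff kff kff kff kk kk kff kk kk kff kk kk kff kk kk, which concatenate to the answer.

kffkkkkkffkffkffkffkffkkkkkffkkkkkffkkkkkffkkkk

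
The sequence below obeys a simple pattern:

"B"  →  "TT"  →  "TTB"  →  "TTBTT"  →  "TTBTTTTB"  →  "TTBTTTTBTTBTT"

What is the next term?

TTBTTTTBTTBTTTTBTTTTB

Each term (from the third on) is the previous term followed by the one before it: term 3 = TT·B = TTB.
So term 7 is TTBTTTTBTTBTT·TTBTTTTB.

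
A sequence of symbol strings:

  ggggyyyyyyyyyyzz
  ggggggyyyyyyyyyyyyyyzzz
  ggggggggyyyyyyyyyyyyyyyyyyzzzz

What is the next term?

ggggggggggyyyyyyyyyyyyyyyyyyyyyyzzzzz

Term n consists of 2n g's, followed by 4n+2 y's, followed by n z's, where the shown terms are n = 2, 3, 4.
For the next term, n = 5, so the run lengths are 10, 22, 5.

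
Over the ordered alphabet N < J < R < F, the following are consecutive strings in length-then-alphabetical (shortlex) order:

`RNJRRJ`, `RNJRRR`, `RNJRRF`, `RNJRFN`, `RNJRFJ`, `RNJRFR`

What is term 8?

Stepping forward 2 times from RNJRFR: RNJRFR → RNJRFF, then the target.

RNJFNN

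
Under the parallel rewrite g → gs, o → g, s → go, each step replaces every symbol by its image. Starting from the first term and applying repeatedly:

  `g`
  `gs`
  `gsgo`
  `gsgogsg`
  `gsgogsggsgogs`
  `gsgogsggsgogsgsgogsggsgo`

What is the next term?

Replace each of the 24 characters of gsgogsggsgogsgsgogsggsgo in place — gs go gs g gs go gs gs go gs g gs go gs go gs g gs go gs gs go gs g — and concatenate.

gsgogsggsgogsgsgogsggsgogsgogsggsgogsgsgogsg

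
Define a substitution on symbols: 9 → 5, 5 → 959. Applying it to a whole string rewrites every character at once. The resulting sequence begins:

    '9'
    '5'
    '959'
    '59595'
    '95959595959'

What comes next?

595959595959595959595

Expanding 95959595959: 9→5, 5→959, 9→5, 5→959, 9→5, 5→959, 9→5, 5→959, 9→5, 5→959, 9→5. Concatenated: 5 959 5 959 5 959 5 959 5 959 5.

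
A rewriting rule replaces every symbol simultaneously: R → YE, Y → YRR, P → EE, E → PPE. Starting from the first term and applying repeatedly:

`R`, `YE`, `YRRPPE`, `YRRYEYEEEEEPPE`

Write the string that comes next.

YRRYEYEYRRPPEYRRPPEPPEPPEPPEPPEEEEEPPE

Replace each of the 14 characters of YRRYEYEEEEEPPE in place — YRR YE YE YRR PPE YRR PPE PPE PPE PPE PPE EE EE PPE — and concatenate.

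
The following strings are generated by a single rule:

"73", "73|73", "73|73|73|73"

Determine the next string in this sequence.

Every step duplicates the string with '|' between the halves.
One more doubling of 73|73|73|73 gives the answer.

73|73|73|73|73|73|73|73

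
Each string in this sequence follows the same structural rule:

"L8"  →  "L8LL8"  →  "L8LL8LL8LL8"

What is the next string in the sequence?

Every step duplicates the string with 'L' between the halves.
So the next term is two copies of L8LL8LL8LL8 with 'L' between the halves.

L8LL8LL8LL8LL8LL8LL8LL8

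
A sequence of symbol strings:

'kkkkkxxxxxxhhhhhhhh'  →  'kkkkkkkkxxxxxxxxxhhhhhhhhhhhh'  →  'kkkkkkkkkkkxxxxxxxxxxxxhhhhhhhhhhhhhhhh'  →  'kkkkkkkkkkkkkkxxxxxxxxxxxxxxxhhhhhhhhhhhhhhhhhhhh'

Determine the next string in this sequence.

kkkkkkkkkkkkkkkkkxxxxxxxxxxxxxxxxxxhhhhhhhhhhhhhhhhhhhhhhhh

Term n consists of 3n-1 k's, followed by 3n x's, followed by 4n h's, where the shown terms are n = 2, 3, 4, 5.
At n = 6 the blocks have lengths 17, 18, 24.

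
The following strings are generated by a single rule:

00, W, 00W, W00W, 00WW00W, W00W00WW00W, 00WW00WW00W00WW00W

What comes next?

From term 3 onward, concatenate the second-to-last term with the last: 00·W = 00W, W·00W = W00W, …
Continuing: W00W00WW00W · 00WW00WW00W00WW00W gives term 8.

W00W00WW00W00WW00WW00W00WW00W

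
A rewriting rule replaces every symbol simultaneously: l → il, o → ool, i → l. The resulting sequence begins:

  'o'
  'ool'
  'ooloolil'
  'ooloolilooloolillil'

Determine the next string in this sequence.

Rewriting the 19 symbols of ooloolilooloolillil one by one yields ool ool il ool ool il l il ool ool il ool ool il l il il l il; concatenated:

ooloolilooloolillilooloolilooloolillilillil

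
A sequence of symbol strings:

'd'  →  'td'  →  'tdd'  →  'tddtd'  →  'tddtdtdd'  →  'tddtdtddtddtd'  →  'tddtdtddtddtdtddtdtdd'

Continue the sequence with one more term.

From term 3 onward, concatenate the last term with the second-to-last: td·d = tdd, tdd·td = tddtd, …
The next term joins tddtdtddtddtdtddtdtdd and tddtdtddtddtd.

tddtdtddtddtdtddtdtddtddtdtddtddtd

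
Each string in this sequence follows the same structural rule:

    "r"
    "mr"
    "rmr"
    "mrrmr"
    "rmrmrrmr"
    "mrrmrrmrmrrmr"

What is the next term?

rmrmrrmrmrrmrrmrmrrmr

This is a Fibonacci-style word recurrence s(k) = s(k−2)·s(k−1): e.g. r·mr = rmr.
The next term joins rmrmrrmr and mrrmrrmrmrrmr.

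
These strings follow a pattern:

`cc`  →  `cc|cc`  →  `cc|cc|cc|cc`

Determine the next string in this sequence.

Each string is two copies of the previous one joined by '|'.
So the next term is two copies of cc|cc|cc|cc with '|' between the halves.

cc|cc|cc|cc|cc|cc|cc|cc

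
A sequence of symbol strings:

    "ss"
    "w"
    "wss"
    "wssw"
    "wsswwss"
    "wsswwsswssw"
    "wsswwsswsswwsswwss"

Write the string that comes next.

From term 3 onward, concatenate the last term with the second-to-last: w·ss = wss, wss·w = wssw, …
Continuing: wsswwsswsswwsswwss · wsswwsswssw gives term 8.

wsswwsswsswwsswwsswsswwsswssw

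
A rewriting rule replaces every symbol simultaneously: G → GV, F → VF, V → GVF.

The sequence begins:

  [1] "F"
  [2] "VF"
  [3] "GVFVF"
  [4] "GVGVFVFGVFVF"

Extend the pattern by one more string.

GVGVFGVGVFVFGVFVFGVGVFVFGVFVF

Expanding GVGVFVFGVFVF: G→GV, V→GVF, G→GV, V→GVF, F→VF, V→GVF, F→VF, G→GV, V→GVF, F→VF, V→GVF, F→VF. Concatenated: GV GVF GV GVF VF GVF VF GV GVF VF GVF VF.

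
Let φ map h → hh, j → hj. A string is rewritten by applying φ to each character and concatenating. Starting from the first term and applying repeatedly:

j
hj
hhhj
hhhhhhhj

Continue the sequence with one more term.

Expanding hhhhhhhj: h→hh, h→hh, h→hh, h→hh, h→hh, h→hh, h→hh, j→hj. Concatenated: hh hh hh hh hh hh hh hj.

hhhhhhhhhhhhhhhj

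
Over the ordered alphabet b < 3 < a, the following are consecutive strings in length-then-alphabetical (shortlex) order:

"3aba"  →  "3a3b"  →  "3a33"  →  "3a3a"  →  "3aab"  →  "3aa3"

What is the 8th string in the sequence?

abbb

Advancing 2 positions from 3aa3 through 3aa3 → 3aaa reaches term 8.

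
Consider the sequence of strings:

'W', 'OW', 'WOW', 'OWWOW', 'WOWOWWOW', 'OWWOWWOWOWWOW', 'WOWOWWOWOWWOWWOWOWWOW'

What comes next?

OWWOWWOWOWWOWWOWOWWOWOWWOWWOWOWWOW

This is a Fibonacci-style word recurrence s(k) = s(k−2)·s(k−1): e.g. W·OW = WOW.
Continuing: OWWOWWOWOWWOW · WOWOWWOWOWWOWWOWOWWOW gives term 8.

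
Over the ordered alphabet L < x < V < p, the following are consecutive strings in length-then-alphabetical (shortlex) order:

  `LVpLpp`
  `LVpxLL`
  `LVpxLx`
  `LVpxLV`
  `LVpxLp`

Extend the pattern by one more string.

LVpxxL

The successor of LVpxLp increments the rightmost position that isn't already p and resets every position after it to L.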